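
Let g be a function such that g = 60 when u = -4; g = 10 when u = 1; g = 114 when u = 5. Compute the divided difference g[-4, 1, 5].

g[-4,1] = (10 - 60) / (1 - (-4)) = -10
g[1,5] = (114 - 10) / (5 - 1) = 26
g[-4,1,5] = (26 - (-10)) / (5 - (-4)) = 4

4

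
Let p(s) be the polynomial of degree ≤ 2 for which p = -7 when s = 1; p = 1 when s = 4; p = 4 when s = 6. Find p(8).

L_0(8) = (4)·(2)/[(-3)·(-5)] = 8/15
L_1(8) = (7)·(2)/[(3)·(-2)] = -7/3
L_2(8) = (7)·(4)/[(5)·(2)] = 14/5
Sum: (-7)·(8/15) + 1·(-7/3) + 4·(14/5) = 77/15

77/15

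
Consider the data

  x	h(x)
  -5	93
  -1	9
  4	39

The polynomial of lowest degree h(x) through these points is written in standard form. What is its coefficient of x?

-3

Build the Lagrange basis polynomials:
L_0(x) = (x + 1)(x - 4) / [36] = (1/36)x^2 - (1/12)x - 1/9
L_1(x) = (x + 5)(x - 4) / [-20] = -(1/20)x^2 - (1/20)x + 1
L_2(x) = (x + 5)(x + 1) / [45] = (1/45)x^2 + (2/15)x + 1/9
h(x) = 93·L_0 + 9·L_1 + 39·L_2
Only the coefficient of x is needed; take it from each L_i and combine:
93·(-1/12) + 9·(-1/20) + 39·(2/15) = -3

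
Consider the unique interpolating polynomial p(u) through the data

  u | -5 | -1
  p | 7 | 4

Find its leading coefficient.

The leading coefficient equals the top divided difference p[-5,-1].
p[-5,-1] = (4 - 7) / (-1 - (-5)) = -3/4

-3/4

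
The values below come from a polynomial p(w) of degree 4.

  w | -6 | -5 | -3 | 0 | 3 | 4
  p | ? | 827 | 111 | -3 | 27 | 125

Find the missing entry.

1665

The 5 known values determine p uniquely (degree ≤ 4).
L_0(-6) = (-3)·(-6)·(-9)·(-10)/[(-2)·(-5)·(-8)·(-9)] = 9/4
L_1(-6) = (-1)·(-6)·(-9)·(-10)/[(2)·(-3)·(-6)·(-7)] = -15/7
L_2(-6) = (-1)·(-3)·(-9)·(-10)/[(5)·(3)·(-3)·(-4)] = 3/2
L_3(-6) = (-1)·(-3)·(-6)·(-10)/[(8)·(6)·(3)·(-1)] = -5/4
L_4(-6) = (-1)·(-3)·(-6)·(-9)/[(9)·(7)·(4)·(1)] = 9/14
Sum: 827·(9/4) + 111·(-15/7) + (-3)·(3/2) + 27·(-5/4) + 125·(9/14) = 1665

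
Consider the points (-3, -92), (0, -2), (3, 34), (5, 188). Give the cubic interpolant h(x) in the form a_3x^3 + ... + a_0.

Build the Lagrange basis polynomials:
L_0(x) = x(x - 3)(x - 5) / [-144] = -(1/144)x^3 + (1/18)x^2 - (5/48)x
L_1(x) = (x + 3)(x - 3)(x - 5) / [45] = (1/45)x^3 - (1/9)x^2 - (1/5)x + 1
L_2(x) = (x + 3)x(x - 5) / [-36] = -(1/36)x^3 + (1/18)x^2 + (5/12)x
L_3(x) = (x + 3)x(x - 3) / [80] = (1/80)x^3 - (9/80)x
h(x) = (-92)·L_0 + (-2)·L_1 + 34·L_2 + 188·L_3
  (-92)·L_0(x) = (23/36)x^3 - (46/9)x^2 + (115/12)x
  (-2)·L_1(x) = -(2/45)x^3 + (2/9)x^2 + (2/5)x - 2
  34·L_2(x) = -(17/18)x^3 + (17/9)x^2 + (85/6)x
  188·L_3(x) = (47/20)x^3 - (423/20)x
Adding term by term: 2x^3 - 3x^2 + 3x - 2

h(x) = 2x^3 - 3x^2 + 3x - 2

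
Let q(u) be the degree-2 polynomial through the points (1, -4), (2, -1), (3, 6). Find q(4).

17

Evaluate each Lagrange basis at u = 4:
L_0(4) = (2)·(1)/[(-1)·(-2)] = 1
L_1(4) = (3)·(1)/[(1)·(-1)] = -3
L_2(4) = (3)·(2)/[(2)·(1)] = 3
Sum: (-4)·(1) + (-1)·(-3) + 6·(3) = 17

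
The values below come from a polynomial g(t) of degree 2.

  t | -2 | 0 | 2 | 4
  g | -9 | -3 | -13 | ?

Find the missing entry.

The 3 known values determine g uniquely (degree ≤ 2).
Evaluate each Lagrange basis at t = 4:
L_0(4) = (4)·(2)/[(-2)·(-4)] = 1
L_1(4) = (6)·(2)/[(2)·(-2)] = -3
L_2(4) = (6)·(4)/[(4)·(2)] = 3
Sum: (-9)·(1) + (-3)·(-3) + (-13)·(3) = -39

-39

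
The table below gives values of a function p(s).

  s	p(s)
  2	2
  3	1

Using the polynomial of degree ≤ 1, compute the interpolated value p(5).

Evaluate each Lagrange basis at s = 5:
L_0(5) = (2)/[(-1)] = -2
L_1(5) = (3)/[(1)] = 3
Sum: 2·(-2) + 1·(3) = -1

-1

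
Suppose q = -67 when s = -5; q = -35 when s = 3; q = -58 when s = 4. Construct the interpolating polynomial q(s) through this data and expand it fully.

q(s) = -3s^2 - 2s - 2

Newton's divided differences:
q[-5,3] = (-35 - (-67)) / (3 - (-5)) = 4
q[3,4] = (-58 - (-35)) / (4 - 3) = -23
q[-5,3,4] = (-23 - 4) / (4 - (-5)) = -3
q(s) = -67 + 4·(s + 5) + (-3)·(s + 5)(s - 3)
Expanding: q(s) = -3s^2 - 2s - 2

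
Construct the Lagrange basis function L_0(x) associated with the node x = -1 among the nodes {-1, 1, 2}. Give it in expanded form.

L_0(x) = (1/6)x^2 - (1/2)x + 1/3

L_0(x) = (x - 1)(x - 2) / [(-2)·(-3)]
       = (x^2 - 3x + 2) / (6)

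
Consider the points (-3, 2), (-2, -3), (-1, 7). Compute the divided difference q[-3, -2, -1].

q[-3,-2] = (-3 - 2) / (-2 - (-3)) = -5
q[-2,-1] = (7 - (-3)) / (-1 - (-2)) = 10
q[-3,-2,-1] = (10 - (-5)) / (-1 - (-3)) = 15/2

15/2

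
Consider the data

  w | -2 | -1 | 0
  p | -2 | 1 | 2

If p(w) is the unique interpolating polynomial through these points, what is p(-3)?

Evaluate each Lagrange basis at w = -3:
L_0(-3) = (-2)·(-3)/[(-1)·(-2)] = 3
L_1(-3) = (-1)·(-3)/[(1)·(-1)] = -3
L_2(-3) = (-1)·(-2)/[(2)·(1)] = 1
Sum: (-2)·(3) + 1·(-3) + 2·(1) = -7

-7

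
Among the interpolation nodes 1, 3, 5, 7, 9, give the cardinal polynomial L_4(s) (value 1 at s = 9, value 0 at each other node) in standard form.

L_4(s) = (s - 1)(s - 3)(s - 5)(s - 7) / [(8)·(6)·(4)·(2)]
       = (s^4 - 16s^3 + 86s^2 - 176s + 105) / (384)

L_4(s) = (1/384)s^4 - (1/24)s^3 + (43/192)s^2 - (11/24)s + 35/128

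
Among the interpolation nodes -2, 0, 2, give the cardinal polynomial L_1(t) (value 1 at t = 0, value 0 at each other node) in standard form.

L_1(t) = (t + 2)(t - 2) / [(2)·(-2)]
       = (t^2 - 4) / (-4)

L_1(t) = -(1/4)t^2 + 1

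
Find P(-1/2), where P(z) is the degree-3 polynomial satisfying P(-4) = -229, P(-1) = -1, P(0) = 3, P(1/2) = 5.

L_0(-1/2) = (1/2)·(-1/2)·(-1)/[(-3)·(-4)·(-9/2)] = -1/216
L_1(-1/2) = (7/2)·(-1/2)·(-1)/[(3)·(-1)·(-3/2)] = 7/18
L_2(-1/2) = (7/2)·(1/2)·(-1)/[(4)·(1)·(-1/2)] = 7/8
L_3(-1/2) = (7/2)·(1/2)·(-1/2)/[(9/2)·(3/2)·(1/2)] = -7/27
Sum: (-229)·(-1/216) + (-1)·(7/18) + 3·(7/8) + 5·(-7/27) = 2

2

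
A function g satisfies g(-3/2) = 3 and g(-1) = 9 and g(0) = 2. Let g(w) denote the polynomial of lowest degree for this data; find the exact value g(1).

Using Newton's divided-difference form:
g[-3/2,-1] = (9 - 3) / (-1 - (-3/2)) = 12
g[-1,0] = (2 - 9) / (0 - (-1)) = -7
g[-3/2,-1,0] = (-7 - 12) / (0 - (-3/2)) = -38/3
g(1) = 3 + 12·(5/2) + (-38/3)·(5/2)·(2) = -91/3

-91/3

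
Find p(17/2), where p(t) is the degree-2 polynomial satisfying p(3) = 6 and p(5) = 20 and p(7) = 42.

255/4

Using Newton's divided-difference form:
p[3,5] = (20 - 6) / (5 - 3) = 7
p[5,7] = (42 - 20) / (7 - 5) = 11
p[3,5,7] = (11 - 7) / (7 - 3) = 1
p(17/2) = 6 + 7·(11/2) + 1·(11/2)·(7/2) = 255/4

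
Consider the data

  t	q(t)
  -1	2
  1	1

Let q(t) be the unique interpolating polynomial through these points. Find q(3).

0

L_0(3) = (2)/[(-2)] = -1
L_1(3) = (4)/[(2)] = 2
Sum: 2·(-1) + 1·(2) = 0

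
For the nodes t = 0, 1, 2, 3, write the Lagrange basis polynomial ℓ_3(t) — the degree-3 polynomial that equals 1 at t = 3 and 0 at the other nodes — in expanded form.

ℓ_3(t) = (1/6)t^3 - (1/2)t^2 + (1/3)t

ℓ_3(t) = t(t - 1)(t - 2) / [(3)·(2)·(1)]
       = (t^3 - 3t^2 + 2t) / (6)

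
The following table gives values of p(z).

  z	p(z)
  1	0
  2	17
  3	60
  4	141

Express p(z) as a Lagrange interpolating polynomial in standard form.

Build the Lagrange basis polynomials:
L_0(z) = (z - 2)(z - 3)(z - 4) / [-6] = -(1/6)z^3 + (3/2)z^2 - (13/3)z + 4
L_1(z) = (z - 1)(z - 3)(z - 4) / [2] = (1/2)z^3 - 4z^2 + (19/2)z - 6
L_2(z) = (z - 1)(z - 2)(z - 4) / [-2] = -(1/2)z^3 + (7/2)z^2 - 7z + 4
L_3(z) = (z - 1)(z - 2)(z - 3) / [6] = (1/6)z^3 - z^2 + (11/6)z - 1
p(z) = 0·L_0 + 17·L_1 + 60·L_2 + 141·L_3
  0·L_0(z) = 0
  17·L_1(z) = (17/2)z^3 - 68z^2 + (323/2)z - 102
  60·L_2(z) = -30z^3 + 210z^2 - 420z + 240
  141·L_3(z) = (47/2)z^3 - 141z^2 + (517/2)z - 141
Adding term by term: 2z^3 + z^2 - 3

p(z) = 2z^3 + z^2 - 3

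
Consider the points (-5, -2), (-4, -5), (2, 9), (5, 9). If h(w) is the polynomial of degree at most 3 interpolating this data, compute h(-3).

-1031/189

L_0(-3) = (1)·(-5)·(-8)/[(-1)·(-7)·(-10)] = -4/7
L_1(-3) = (2)·(-5)·(-8)/[(1)·(-6)·(-9)] = 40/27
L_2(-3) = (2)·(1)·(-8)/[(7)·(6)·(-3)] = 8/63
L_3(-3) = (2)·(1)·(-5)/[(10)·(9)·(3)] = -1/27
Sum: (-2)·(-4/7) + (-5)·(40/27) + 9·(8/63) + 9·(-1/27) = -1031/189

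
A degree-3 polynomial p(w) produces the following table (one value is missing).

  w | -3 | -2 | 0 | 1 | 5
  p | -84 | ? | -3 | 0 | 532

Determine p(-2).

-21

The 4 known values determine p uniquely (degree ≤ 3).
Evaluate each Lagrange basis at w = -2:
L_0(-2) = (-2)·(-3)·(-7)/[(-3)·(-4)·(-8)] = 7/16
L_1(-2) = (1)·(-3)·(-7)/[(3)·(-1)·(-5)] = 7/5
L_2(-2) = (1)·(-2)·(-7)/[(4)·(1)·(-4)] = -7/8
L_3(-2) = (1)·(-2)·(-3)/[(8)·(5)·(4)] = 3/80
Sum: (-84)·(7/16) + (-3)·(7/5) + 0 + 532·(3/80) = -21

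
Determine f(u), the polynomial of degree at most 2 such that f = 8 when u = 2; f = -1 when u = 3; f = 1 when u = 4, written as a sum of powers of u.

f(u) = (11/2)u^2 - (73/2)u + 59

Newton's divided differences:
f[2,3] = (-1 - 8) / (3 - 2) = -9
f[3,4] = (1 - (-1)) / (4 - 3) = 2
f[2,3,4] = (2 - (-9)) / (4 - 2) = 11/2
f(u) = 8 + (-9)·(u - 2) + (11/2)·(u - 2)(u - 3)
Expanding: f(u) = (11/2)u^2 - (73/2)u + 59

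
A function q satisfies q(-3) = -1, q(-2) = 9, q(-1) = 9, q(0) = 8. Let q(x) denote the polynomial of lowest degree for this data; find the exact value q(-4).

-30

Using Newton's divided-difference form:
q[-3,-2] = (9 - (-1)) / (-2 - (-3)) = 10
q[-2,-1] = (9 - 9) / (-1 - (-2)) = 0
q[-1,0] = (8 - 9) / (0 - (-1)) = -1
q[-3,-2,-1] = (0 - 10) / (-1 - (-3)) = -5
q[-2,-1,0] = (-1 - 0) / (0 - (-2)) = -1/2
q[-3,-2,-1,0] = (-1/2 - (-5)) / (0 - (-3)) = 3/2
q(-4) = -1 + 10·(-1) + (-5)·(-1)·(-2) + (3/2)·(-1)·(-2)·(-3) = -30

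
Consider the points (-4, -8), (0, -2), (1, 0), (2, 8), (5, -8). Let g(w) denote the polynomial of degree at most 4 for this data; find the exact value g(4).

Using Newton's divided-difference form:
g[-4,0] = (-2 - (-8)) / (0 - (-4)) = 3/2
g[0,1] = (0 - (-2)) / (1 - 0) = 2
g[1,2] = (8 - 0) / (2 - 1) = 8
g[2,5] = (-8 - 8) / (5 - 2) = -16/3
g[-4,0,1] = (2 - 3/2) / (1 - (-4)) = 1/10
g[0,1,2] = (8 - 2) / (2 - 0) = 3
g[1,2,5] = (-16/3 - 8) / (5 - 1) = -10/3
g[-4,0,1,2] = (3 - 1/10) / (2 - (-4)) = 29/60
g[0,1,2,5] = (-10/3 - 3) / (5 - 0) = -19/15
g[-4,0,1,2,5] = (-19/15 - 29/60) / (5 - (-4)) = -7/36
g(4) = -8 + (3/2)·(8) + (1/10)·(8)·(4) + (29/60)·(8)·(4)·(3) + (-7/36)·(8)·(4)·(3)·(2) = 244/15

244/15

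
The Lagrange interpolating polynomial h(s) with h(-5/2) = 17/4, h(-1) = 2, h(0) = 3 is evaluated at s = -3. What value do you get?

Evaluate each Lagrange basis at s = -3:
L_0(-3) = (-2)·(-3)/[(-3/2)·(-5/2)] = 8/5
L_1(-3) = (-1/2)·(-3)/[(3/2)·(-1)] = -1
L_2(-3) = (-1/2)·(-2)/[(5/2)·(1)] = 2/5
Sum: 17/4·(8/5) + 2·(-1) + 3·(2/5) = 6

6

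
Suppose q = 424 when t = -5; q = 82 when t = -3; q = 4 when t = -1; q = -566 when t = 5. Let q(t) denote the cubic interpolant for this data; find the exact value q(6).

-962

Evaluate each Lagrange basis at t = 6:
L_0(6) = (9)·(7)·(1)/[(-2)·(-4)·(-10)] = -63/80
L_1(6) = (11)·(7)·(1)/[(2)·(-2)·(-8)] = 77/32
L_2(6) = (11)·(9)·(1)/[(4)·(2)·(-6)] = -33/16
L_3(6) = (11)·(9)·(7)/[(10)·(8)·(6)] = 231/160
Sum: 424·(-63/80) + 82·(77/32) + 4·(-33/16) + (-566)·(231/160) = -962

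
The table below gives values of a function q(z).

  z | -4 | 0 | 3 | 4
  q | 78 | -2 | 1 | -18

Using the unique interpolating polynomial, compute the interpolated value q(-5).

L_0(-5) = (-5)·(-8)·(-9)/[(-4)·(-7)·(-8)] = 45/28
L_1(-5) = (-1)·(-8)·(-9)/[(4)·(-3)·(-4)] = -3/2
L_2(-5) = (-1)·(-5)·(-9)/[(7)·(3)·(-1)] = 15/7
L_3(-5) = (-1)·(-5)·(-8)/[(8)·(4)·(1)] = -5/4
Sum: 78·(45/28) + (-2)·(-3/2) + 1·(15/7) + (-18)·(-5/4) = 153

153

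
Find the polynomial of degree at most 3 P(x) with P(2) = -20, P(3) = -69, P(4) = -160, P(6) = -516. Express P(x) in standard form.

P(x) = -2x^3 - 3x^2 + 4x

L_0(x) = (x - 3)(x - 4)(x - 6) / [-8] = -(1/8)x^3 + (13/8)x^2 - (27/4)x + 9
L_1(x) = (x - 2)(x - 4)(x - 6) / [3] = (1/3)x^3 - 4x^2 + (44/3)x - 16
L_2(x) = (x - 2)(x - 3)(x - 6) / [-4] = -(1/4)x^3 + (11/4)x^2 - 9x + 9
L_3(x) = (x - 2)(x - 3)(x - 4) / [24] = (1/24)x^3 - (3/8)x^2 + (13/12)x - 1
P(x) = (-20)·L_0 + (-69)·L_1 + (-160)·L_2 + (-516)·L_3
  (-20)·L_0(x) = (5/2)x^3 - (65/2)x^2 + 135x - 180
  (-69)·L_1(x) = -23x^3 + 276x^2 - 1012x + 1104
  (-160)·L_2(x) = 40x^3 - 440x^2 + 1440x - 1440
  (-516)·L_3(x) = -(43/2)x^3 + (387/2)x^2 - 559x + 516
Adding term by term: -2x^3 - 3x^2 + 4x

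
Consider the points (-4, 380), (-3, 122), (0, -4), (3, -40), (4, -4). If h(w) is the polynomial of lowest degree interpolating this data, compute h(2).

-28

Using Newton's divided-difference form:
h[-4,-3] = (122 - 380) / (-3 - (-4)) = -258
h[-3,0] = (-4 - 122) / (0 - (-3)) = -42
h[0,3] = (-40 - (-4)) / (3 - 0) = -12
h[3,4] = (-4 - (-40)) / (4 - 3) = 36
h[-4,-3,0] = (-42 - (-258)) / (0 - (-4)) = 54
h[-3,0,3] = (-12 - (-42)) / (3 - (-3)) = 5
h[0,3,4] = (36 - (-12)) / (4 - 0) = 12
h[-4,-3,0,3] = (5 - 54) / (3 - (-4)) = -7
h[-3,0,3,4] = (12 - 5) / (4 - (-3)) = 1
h[-4,-3,0,3,4] = (1 - (-7)) / (4 - (-4)) = 1
h(2) = 380 + (-258)·(6) + 54·(6)·(5) + (-7)·(6)·(5)·(2) + 1·(6)·(5)·(2)·(-1) = -28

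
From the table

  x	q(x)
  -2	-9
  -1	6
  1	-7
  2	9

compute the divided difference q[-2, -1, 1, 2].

q[-2,-1] = (6 - (-9)) / (-1 - (-2)) = 15
q[-1,1] = (-7 - 6) / (1 - (-1)) = -13/2
q[1,2] = (9 - (-7)) / (2 - 1) = 16
q[-2,-1,1] = (-13/2 - 15) / (1 - (-2)) = -43/6
q[-1,1,2] = (16 - (-13/2)) / (2 - (-1)) = 15/2
q[-2,-1,1,2] = (15/2 - (-43/6)) / (2 - (-2)) = 11/3

11/3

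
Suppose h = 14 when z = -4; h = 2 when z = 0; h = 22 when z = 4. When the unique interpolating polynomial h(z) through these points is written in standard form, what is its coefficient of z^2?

1

The leading coefficient equals the top divided difference h[-4,0,4].
h[-4,0] = (2 - 14) / (0 - (-4)) = -3
h[0,4] = (22 - 2) / (4 - 0) = 5
h[-4,0,4] = (5 - (-3)) / (4 - (-4)) = 1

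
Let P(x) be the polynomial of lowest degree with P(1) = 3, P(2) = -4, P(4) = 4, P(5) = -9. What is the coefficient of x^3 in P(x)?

-7/3

The leading coefficient equals the top divided difference P[1,2,4,5].
P[1,2] = (-4 - 3) / (2 - 1) = -7
P[2,4] = (4 - (-4)) / (4 - 2) = 4
P[4,5] = (-9 - 4) / (5 - 4) = -13
P[1,2,4] = (4 - (-7)) / (4 - 1) = 11/3
P[2,4,5] = (-13 - 4) / (5 - 2) = -17/3
P[1,2,4,5] = (-17/3 - 11/3) / (5 - 1) = -7/3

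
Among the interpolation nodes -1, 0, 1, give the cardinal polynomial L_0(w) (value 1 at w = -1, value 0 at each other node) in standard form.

L_0(w) = w(w - 1) / [(-1)·(-2)]
       = (w^2 - w) / (2)

L_0(w) = (1/2)w^2 - (1/2)w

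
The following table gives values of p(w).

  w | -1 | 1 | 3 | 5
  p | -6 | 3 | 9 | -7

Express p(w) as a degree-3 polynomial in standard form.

Newton's divided differences:
p[-1,1] = (3 - (-6)) / (1 - (-1)) = 9/2
p[1,3] = (9 - 3) / (3 - 1) = 3
p[3,5] = (-7 - 9) / (5 - 3) = -8
p[-1,1,3] = (3 - 9/2) / (3 - (-1)) = -3/8
p[1,3,5] = (-8 - 3) / (5 - 1) = -11/4
p[-1,1,3,5] = (-11/4 - (-3/8)) / (5 - (-1)) = -19/48
p(w) = -6 + (9/2)·(w + 1) + (-3/8)·(w + 1)(w - 1) + (-19/48)·(w + 1)(w - 1)(w - 3)
Expanding: p(w) = -(19/48)w^3 + (13/16)w^2 + (235/48)w - 37/16

p(w) = -(19/48)w^3 + (13/16)w^2 + (235/48)w - 37/16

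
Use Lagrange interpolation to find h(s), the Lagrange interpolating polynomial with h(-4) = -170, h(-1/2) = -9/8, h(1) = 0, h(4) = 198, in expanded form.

h(s) = 3s^3 + s^2 - 2s - 2

L_0(s) = (s + 1/2)(s - 1)(s - 4) / [-140] = -(1/140)s^3 + (9/280)s^2 - (3/280)s - 1/70
L_1(s) = (s + 4)(s - 1)(s - 4) / [189/8] = (8/189)s^3 - (8/189)s^2 - (128/189)s + 128/189
L_2(s) = (s + 4)(s + 1/2)(s - 4) / [-45/2] = -(2/45)s^3 - (1/45)s^2 + (32/45)s + 16/45
L_3(s) = (s + 4)(s + 1/2)(s - 1) / [108] = (1/108)s^3 + (7/216)s^2 - (5/216)s - 1/54
h(s) = (-170)·L_0 + (-9/8)·L_1 + 0·L_2 + 198·L_3
  (-170)·L_0(s) = (17/14)s^3 - (153/28)s^2 + (51/28)s + 17/7
  (-9/8)·L_1(s) = -(1/21)s^3 + (1/21)s^2 + (16/21)s - 16/21
  0·L_2(s) = 0
  198·L_3(s) = (11/6)s^3 + (77/12)s^2 - (55/12)s - 11/3
Adding term by term: 3s^3 + s^2 - 2s - 2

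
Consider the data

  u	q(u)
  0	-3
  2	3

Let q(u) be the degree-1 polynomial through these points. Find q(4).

9

L_0(4) = (2)/[(-2)] = -1
L_1(4) = (4)/[(2)] = 2
Sum: (-3)·(-1) + 3·(2) = 9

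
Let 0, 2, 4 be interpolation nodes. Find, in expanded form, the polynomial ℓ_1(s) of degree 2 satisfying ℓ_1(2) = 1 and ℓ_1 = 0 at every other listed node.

ℓ_1(s) = -(1/4)s^2 + s

ℓ_1(s) = s(s - 4) / [(2)·(-2)]
       = (s^2 - 4s) / (-4)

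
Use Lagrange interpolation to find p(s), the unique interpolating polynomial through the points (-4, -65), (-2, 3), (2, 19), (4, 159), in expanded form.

L_0(s) = (s + 2)(s - 2)(s - 4) / [-96] = -(1/96)s^3 + (1/24)s^2 + (1/24)s - 1/6
L_1(s) = (s + 4)(s - 2)(s - 4) / [48] = (1/48)s^3 - (1/24)s^2 - (1/3)s + 2/3
L_2(s) = (s + 4)(s + 2)(s - 4) / [-48] = -(1/48)s^3 - (1/24)s^2 + (1/3)s + 2/3
L_3(s) = (s + 4)(s + 2)(s - 2) / [96] = (1/96)s^3 + (1/24)s^2 - (1/24)s - 1/6
p(s) = (-65)·L_0 + 3·L_1 + 19·L_2 + 159·L_3
  (-65)·L_0(s) = (65/96)s^3 - (65/24)s^2 - (65/24)s + 65/6
  3·L_1(s) = (1/16)s^3 - (1/8)s^2 - s + 2
  19·L_2(s) = -(19/48)s^3 - (19/24)s^2 + (19/3)s + 38/3
  159·L_3(s) = (53/32)s^3 + (53/8)s^2 - (53/8)s - 53/2
Adding term by term: 2s^3 + 3s^2 - 4s - 1

p(s) = 2s^3 + 3s^2 - 4s - 1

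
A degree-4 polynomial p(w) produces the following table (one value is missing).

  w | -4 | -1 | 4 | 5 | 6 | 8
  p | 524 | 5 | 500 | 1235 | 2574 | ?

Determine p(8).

8168

The 5 known values determine p uniquely (degree ≤ 4).
L_0(8) = (9)·(4)·(3)·(2)/[(-3)·(-8)·(-9)·(-10)] = 1/10
L_1(8) = (12)·(4)·(3)·(2)/[(3)·(-5)·(-6)·(-7)] = -16/35
L_2(8) = (12)·(9)·(3)·(2)/[(8)·(5)·(-1)·(-2)] = 81/10
L_3(8) = (12)·(9)·(4)·(2)/[(9)·(6)·(1)·(-1)] = -16
L_4(8) = (12)·(9)·(4)·(3)/[(10)·(7)·(2)·(1)] = 324/35
Sum: 524·(1/10) + 5·(-16/35) + 500·(81/10) + 1235·(-16) + 2574·(324/35) = 8168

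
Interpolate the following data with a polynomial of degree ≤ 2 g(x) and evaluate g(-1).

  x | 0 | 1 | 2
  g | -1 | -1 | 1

L_0(-1) = (-2)·(-3)/[(-1)·(-2)] = 3
L_1(-1) = (-1)·(-3)/[(1)·(-1)] = -3
L_2(-1) = (-1)·(-2)/[(2)·(1)] = 1
Sum: (-1)·(3) + (-1)·(-3) + 1·(1) = 1

1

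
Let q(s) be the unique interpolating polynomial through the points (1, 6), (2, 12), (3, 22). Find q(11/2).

129/2

Using Newton's divided-difference form:
q[1,2] = (12 - 6) / (2 - 1) = 6
q[2,3] = (22 - 12) / (3 - 2) = 10
q[1,2,3] = (10 - 6) / (3 - 1) = 2
q(11/2) = 6 + 6·(9/2) + 2·(9/2)·(7/2) = 129/2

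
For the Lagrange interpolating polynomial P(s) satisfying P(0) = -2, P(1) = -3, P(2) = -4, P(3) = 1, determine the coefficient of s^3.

Build the Lagrange basis polynomials:
L_0(s) = (s - 1)(s - 2)(s - 3) / [-6] = -(1/6)s^3 + s^2 - (11/6)s + 1
L_1(s) = s(s - 2)(s - 3) / [2] = (1/2)s^3 - (5/2)s^2 + 3s
L_2(s) = s(s - 1)(s - 3) / [-2] = -(1/2)s^3 + 2s^2 - (3/2)s
L_3(s) = s(s - 1)(s - 2) / [6] = (1/6)s^3 - (1/2)s^2 + (1/3)s
P(s) = (-2)·L_0 + (-3)·L_1 + (-4)·L_2 + 1·L_3
Only the coefficient of s^3 is needed; take it from each L_i and combine:
(-2)·(-1/6) + (-3)·(1/2) + (-4)·(-1/2) + 1·(1/6) = 1

1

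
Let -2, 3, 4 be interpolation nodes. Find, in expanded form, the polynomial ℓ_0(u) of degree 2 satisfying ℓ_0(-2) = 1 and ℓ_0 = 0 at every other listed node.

ℓ_0(u) = (u - 3)(u - 4) / [(-5)·(-6)]
       = (u^2 - 7u + 12) / (30)

ℓ_0(u) = (1/30)u^2 - (7/30)u + 2/5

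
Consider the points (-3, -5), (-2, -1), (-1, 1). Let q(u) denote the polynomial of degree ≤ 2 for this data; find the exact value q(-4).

Using Newton's divided-difference form:
q[-3,-2] = (-1 - (-5)) / (-2 - (-3)) = 4
q[-2,-1] = (1 - (-1)) / (-1 - (-2)) = 2
q[-3,-2,-1] = (2 - 4) / (-1 - (-3)) = -1
q(-4) = -5 + 4·(-1) + (-1)·(-1)·(-2) = -11

-11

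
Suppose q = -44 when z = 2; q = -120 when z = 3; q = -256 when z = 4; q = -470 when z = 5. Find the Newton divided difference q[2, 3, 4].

-30

q[2,3] = (-120 - (-44)) / (3 - 2) = -76
q[3,4] = (-256 - (-120)) / (4 - 3) = -136
q[2,3,4] = (-136 - (-76)) / (4 - 2) = -30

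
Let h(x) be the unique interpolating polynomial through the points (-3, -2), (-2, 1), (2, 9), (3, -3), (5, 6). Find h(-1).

Evaluate each Lagrange basis at x = -1:
L_0(-1) = (1)·(-3)·(-4)·(-6)/[(-1)·(-5)·(-6)·(-8)] = -3/10
L_1(-1) = (2)·(-3)·(-4)·(-6)/[(1)·(-4)·(-5)·(-7)] = 36/35
L_2(-1) = (2)·(1)·(-4)·(-6)/[(5)·(4)·(-1)·(-3)] = 4/5
L_3(-1) = (2)·(1)·(-3)·(-6)/[(6)·(5)·(1)·(-2)] = -3/5
L_4(-1) = (2)·(1)·(-3)·(-4)/[(8)·(7)·(3)·(2)] = 1/14
Sum: (-2)·(-3/10) + 1·(36/35) + 9·(4/5) + (-3)·(-3/5) + 6·(1/14) = 387/35

387/35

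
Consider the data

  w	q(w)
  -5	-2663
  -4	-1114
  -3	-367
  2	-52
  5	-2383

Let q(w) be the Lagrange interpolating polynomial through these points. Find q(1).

1

Evaluate each Lagrange basis at w = 1:
L_0(1) = (5)·(4)·(-1)·(-4)/[(-1)·(-2)·(-7)·(-10)] = 4/7
L_1(1) = (6)·(4)·(-1)·(-4)/[(1)·(-1)·(-6)·(-9)] = -16/9
L_2(1) = (6)·(5)·(-1)·(-4)/[(2)·(1)·(-5)·(-8)] = 3/2
L_3(1) = (6)·(5)·(4)·(-4)/[(7)·(6)·(5)·(-3)] = 16/21
L_4(1) = (6)·(5)·(4)·(-1)/[(10)·(9)·(8)·(3)] = -1/18
Sum: (-2663)·(4/7) + (-1114)·(-16/9) + (-367)·(3/2) + (-52)·(16/21) + (-2383)·(-1/18) = 1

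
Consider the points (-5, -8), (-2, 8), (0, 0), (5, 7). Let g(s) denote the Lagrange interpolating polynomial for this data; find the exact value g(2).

Evaluate each Lagrange basis at s = 2:
L_0(2) = (4)·(2)·(-3)/[(-3)·(-5)·(-10)] = 4/25
L_1(2) = (7)·(2)·(-3)/[(3)·(-2)·(-7)] = -1
L_2(2) = (7)·(4)·(-3)/[(5)·(2)·(-5)] = 42/25
L_3(2) = (7)·(4)·(2)/[(10)·(7)·(5)] = 4/25
Sum: (-8)·(4/25) + 8·(-1) + 0 + 7·(4/25) = -204/25

-204/25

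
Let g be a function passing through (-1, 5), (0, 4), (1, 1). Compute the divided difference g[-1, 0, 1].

g[-1,0] = (4 - 5) / (0 - (-1)) = -1
g[0,1] = (1 - 4) / (1 - 0) = -3
g[-1,0,1] = (-3 - (-1)) / (1 - (-1)) = -1

-1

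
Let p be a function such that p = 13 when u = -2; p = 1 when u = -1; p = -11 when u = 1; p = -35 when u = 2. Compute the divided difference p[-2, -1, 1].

2

p[-2,-1] = (1 - 13) / (-1 - (-2)) = -12
p[-1,1] = (-11 - 1) / (1 - (-1)) = -6
p[-2,-1,1] = (-6 - (-12)) / (1 - (-2)) = 2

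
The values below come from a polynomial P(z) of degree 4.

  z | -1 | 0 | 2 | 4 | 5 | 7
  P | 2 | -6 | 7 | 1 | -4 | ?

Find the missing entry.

164/3

The 5 known values determine P uniquely (degree ≤ 4).
L_0(7) = (7)·(5)·(3)·(2)/[(-1)·(-3)·(-5)·(-6)] = 7/3
L_1(7) = (8)·(5)·(3)·(2)/[(1)·(-2)·(-4)·(-5)] = -6
L_2(7) = (8)·(7)·(3)·(2)/[(3)·(2)·(-2)·(-3)] = 28/3
L_3(7) = (8)·(7)·(5)·(2)/[(5)·(4)·(2)·(-1)] = -14
L_4(7) = (8)·(7)·(5)·(3)/[(6)·(5)·(3)·(1)] = 28/3
Sum: 2·(7/3) + (-6)·(-6) + 7·(28/3) + 1·(-14) + (-4)·(28/3) = 164/3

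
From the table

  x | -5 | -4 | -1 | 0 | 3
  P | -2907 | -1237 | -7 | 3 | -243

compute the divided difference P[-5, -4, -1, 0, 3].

-4

P[-5,-4] = (-1237 - (-2907)) / (-4 - (-5)) = 1670
P[-4,-1] = (-7 - (-1237)) / (-1 - (-4)) = 410
P[-1,0] = (3 - (-7)) / (0 - (-1)) = 10
P[0,3] = (-243 - 3) / (3 - 0) = -82
P[-5,-4,-1] = (410 - 1670) / (-1 - (-5)) = -315
P[-4,-1,0] = (10 - 410) / (0 - (-4)) = -100
P[-1,0,3] = (-82 - 10) / (3 - (-1)) = -23
P[-5,-4,-1,0] = (-100 - (-315)) / (0 - (-5)) = 43
P[-4,-1,0,3] = (-23 - (-100)) / (3 - (-4)) = 11
P[-5,-4,-1,0,3] = (11 - 43) / (3 - (-5)) = -4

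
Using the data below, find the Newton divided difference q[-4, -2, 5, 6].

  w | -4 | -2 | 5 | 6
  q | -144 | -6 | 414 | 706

q[-4,-2] = (-6 - (-144)) / (-2 - (-4)) = 69
q[-2,5] = (414 - (-6)) / (5 - (-2)) = 60
q[5,6] = (706 - 414) / (6 - 5) = 292
q[-4,-2,5] = (60 - 69) / (5 - (-4)) = -1
q[-2,5,6] = (292 - 60) / (6 - (-2)) = 29
q[-4,-2,5,6] = (29 - (-1)) / (6 - (-4)) = 3

3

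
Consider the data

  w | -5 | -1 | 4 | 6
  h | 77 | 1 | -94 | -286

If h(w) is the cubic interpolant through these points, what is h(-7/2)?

163/8

L_0(-7/2) = (-5/2)·(-15/2)·(-19/2)/[(-4)·(-9)·(-11)] = 475/1056
L_1(-7/2) = (3/2)·(-15/2)·(-19/2)/[(4)·(-5)·(-7)] = 171/224
L_2(-7/2) = (3/2)·(-5/2)·(-19/2)/[(9)·(5)·(-2)] = -19/48
L_3(-7/2) = (3/2)·(-5/2)·(-15/2)/[(11)·(7)·(2)] = 225/1232
Sum: 77·(475/1056) + 1·(171/224) + (-94)·(-19/48) + (-286)·(225/1232) = 163/8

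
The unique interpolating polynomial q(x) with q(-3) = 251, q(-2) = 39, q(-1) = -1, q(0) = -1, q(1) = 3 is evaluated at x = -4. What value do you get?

863

L_0(-4) = (-2)·(-3)·(-4)·(-5)/[(-1)·(-2)·(-3)·(-4)] = 5
L_1(-4) = (-1)·(-3)·(-4)·(-5)/[(1)·(-1)·(-2)·(-3)] = -10
L_2(-4) = (-1)·(-2)·(-4)·(-5)/[(2)·(1)·(-1)·(-2)] = 10
L_3(-4) = (-1)·(-2)·(-3)·(-5)/[(3)·(2)·(1)·(-1)] = -5
L_4(-4) = (-1)·(-2)·(-3)·(-4)/[(4)·(3)·(2)·(1)] = 1
Sum: 251·(5) + 39·(-10) + (-1)·(10) + (-1)·(-5) + 3·(1) = 863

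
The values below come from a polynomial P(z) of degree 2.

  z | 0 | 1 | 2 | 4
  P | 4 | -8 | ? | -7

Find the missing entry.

-83/6

The 3 known values determine P uniquely (degree ≤ 2).
L_0(2) = (1)·(-2)/[(-1)·(-4)] = -1/2
L_1(2) = (2)·(-2)/[(1)·(-3)] = 4/3
L_2(2) = (2)·(1)/[(4)·(3)] = 1/6
Sum: 4·(-1/2) + (-8)·(4/3) + (-7)·(1/6) = -83/6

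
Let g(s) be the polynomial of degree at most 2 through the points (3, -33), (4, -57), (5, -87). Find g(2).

Evaluate each Lagrange basis at s = 2:
L_0(2) = (-2)·(-3)/[(-1)·(-2)] = 3
L_1(2) = (-1)·(-3)/[(1)·(-1)] = -3
L_2(2) = (-1)·(-2)/[(2)·(1)] = 1
Sum: (-33)·(3) + (-57)·(-3) + (-87)·(1) = -15

-15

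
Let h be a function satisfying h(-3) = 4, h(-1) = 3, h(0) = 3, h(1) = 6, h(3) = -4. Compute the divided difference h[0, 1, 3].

h[0,1] = (6 - 3) / (1 - 0) = 3
h[1,3] = (-4 - 6) / (3 - 1) = -5
h[0,1,3] = (-5 - 3) / (3 - 0) = -8/3

-8/3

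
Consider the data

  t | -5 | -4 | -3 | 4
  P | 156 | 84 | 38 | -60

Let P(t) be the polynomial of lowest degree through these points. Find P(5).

-114

L_0(5) = (9)·(8)·(1)/[(-1)·(-2)·(-9)] = -4
L_1(5) = (10)·(8)·(1)/[(1)·(-1)·(-8)] = 10
L_2(5) = (10)·(9)·(1)/[(2)·(1)·(-7)] = -45/7
L_3(5) = (10)·(9)·(8)/[(9)·(8)·(7)] = 10/7
Sum: 156·(-4) + 84·(10) + 38·(-45/7) + (-60)·(10/7) = -114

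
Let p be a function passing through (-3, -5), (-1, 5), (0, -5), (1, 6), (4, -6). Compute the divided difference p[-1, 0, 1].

p[-1,0] = (-5 - 5) / (0 - (-1)) = -10
p[0,1] = (6 - (-5)) / (1 - 0) = 11
p[-1,0,1] = (11 - (-10)) / (1 - (-1)) = 21/2

21/2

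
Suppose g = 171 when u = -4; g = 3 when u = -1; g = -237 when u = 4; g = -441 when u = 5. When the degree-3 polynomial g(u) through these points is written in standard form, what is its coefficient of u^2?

L_0(u) = (u + 1)(u - 4)(u - 5) / [-216] = -(1/216)u^3 + (1/27)u^2 - (11/216)u - 5/54
L_1(u) = (u + 4)(u - 4)(u - 5) / [90] = (1/90)u^3 - (1/18)u^2 - (8/45)u + 8/9
L_2(u) = (u + 4)(u + 1)(u - 5) / [-40] = -(1/40)u^3 + (21/40)u + 1/2
L_3(u) = (u + 4)(u + 1)(u - 4) / [54] = (1/54)u^3 + (1/54)u^2 - (8/27)u - 8/27
g(u) = 171·L_0 + 3·L_1 + (-237)·L_2 + (-441)·L_3
Only the coefficient of u^2 is needed; take it from each L_i and combine:
171·(1/27) + 3·(-1/18) + (-237)·(0) + (-441)·(1/54) = -2

-2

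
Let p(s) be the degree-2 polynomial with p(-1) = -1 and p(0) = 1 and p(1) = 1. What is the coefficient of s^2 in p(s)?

Build the Lagrange basis polynomials:
L_0(s) = s(s - 1) / [2] = (1/2)s^2 - (1/2)s
L_1(s) = (s + 1)(s - 1) / [-1] = -s^2 + 1
L_2(s) = (s + 1)s / [2] = (1/2)s^2 + (1/2)s
p(s) = (-1)·L_0 + 1·L_1 + 1·L_2
Only the coefficient of s^2 is needed; take it from each L_i and combine:
(-1)·(1/2) + 1·(-1) + 1·(1/2) = -1

-1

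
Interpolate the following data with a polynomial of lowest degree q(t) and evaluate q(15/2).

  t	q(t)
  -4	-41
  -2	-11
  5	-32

-87

Evaluate each Lagrange basis at t = 15/2:
L_0(15/2) = (19/2)·(5/2)/[(-2)·(-9)] = 95/72
L_1(15/2) = (23/2)·(5/2)/[(2)·(-7)] = -115/56
L_2(15/2) = (23/2)·(19/2)/[(9)·(7)] = 437/252
Sum: (-41)·(95/72) + (-11)·(-115/56) + (-32)·(437/252) = -87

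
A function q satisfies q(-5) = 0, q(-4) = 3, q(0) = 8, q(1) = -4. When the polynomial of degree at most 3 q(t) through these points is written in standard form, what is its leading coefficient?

The leading coefficient equals the top divided difference q[-5,-4,0,1].
q[-5,-4] = (3 - 0) / (-4 - (-5)) = 3
q[-4,0] = (8 - 3) / (0 - (-4)) = 5/4
q[0,1] = (-4 - 8) / (1 - 0) = -12
q[-5,-4,0] = (5/4 - 3) / (0 - (-5)) = -7/20
q[-4,0,1] = (-12 - 5/4) / (1 - (-4)) = -53/20
q[-5,-4,0,1] = (-53/20 - (-7/20)) / (1 - (-5)) = -23/60

-23/60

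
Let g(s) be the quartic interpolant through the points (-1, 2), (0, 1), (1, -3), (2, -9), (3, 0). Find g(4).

57

L_0(4) = (4)·(3)·(2)·(1)/[(-1)·(-2)·(-3)·(-4)] = 1
L_1(4) = (5)·(3)·(2)·(1)/[(1)·(-1)·(-2)·(-3)] = -5
L_2(4) = (5)·(4)·(2)·(1)/[(2)·(1)·(-1)·(-2)] = 10
L_3(4) = (5)·(4)·(3)·(1)/[(3)·(2)·(1)·(-1)] = -10
L_4(4) = (5)·(4)·(3)·(2)/[(4)·(3)·(2)·(1)] = 5
Sum: 2·(1) + 1·(-5) + (-3)·(10) + (-9)·(-10) + 0 = 57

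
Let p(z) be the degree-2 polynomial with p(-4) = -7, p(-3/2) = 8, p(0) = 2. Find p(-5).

Using Newton's divided-difference form:
p[-4,-3/2] = (8 - (-7)) / (-3/2 - (-4)) = 6
p[-3/2,0] = (2 - 8) / (0 - (-3/2)) = -4
p[-4,-3/2,0] = (-4 - 6) / (0 - (-4)) = -5/2
p(-5) = -7 + 6·(-1) + (-5/2)·(-1)·(-7/2) = -87/4

-87/4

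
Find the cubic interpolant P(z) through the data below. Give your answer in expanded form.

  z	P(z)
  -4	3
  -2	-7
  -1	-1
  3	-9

P(z) = -(79/105)z^3 - (8/5)z^2 + (97/15)z + 221/35

L_0(z) = (z + 2)(z + 1)(z - 3) / [-42] = -(1/42)z^3 + (1/6)z + 1/7
L_1(z) = (z + 4)(z + 1)(z - 3) / [10] = (1/10)z^3 + (1/5)z^2 - (11/10)z - 6/5
L_2(z) = (z + 4)(z + 2)(z - 3) / [-12] = -(1/12)z^3 - (1/4)z^2 + (5/6)z + 2
L_3(z) = (z + 4)(z + 2)(z + 1) / [140] = (1/140)z^3 + (1/20)z^2 + (1/10)z + 2/35
P(z) = 3·L_0 + (-7)·L_1 + (-1)·L_2 + (-9)·L_3
  3·L_0(z) = -(1/14)z^3 + (1/2)z + 3/7
  (-7)·L_1(z) = -(7/10)z^3 - (7/5)z^2 + (77/10)z + 42/5
  (-1)·L_2(z) = (1/12)z^3 + (1/4)z^2 - (5/6)z - 2
  (-9)·L_3(z) = -(9/140)z^3 - (9/20)z^2 - (9/10)z - 18/35
Adding term by term: -(79/105)z^3 - (8/5)z^2 + (97/15)z + 221/35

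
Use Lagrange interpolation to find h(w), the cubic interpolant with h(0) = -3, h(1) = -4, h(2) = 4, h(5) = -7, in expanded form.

h(w) = -(89/60)w^3 + (179/20)w^2 - (127/15)w - 3

L_0(w) = (w - 1)(w - 2)(w - 5) / [-10] = -(1/10)w^3 + (4/5)w^2 - (17/10)w + 1
L_1(w) = w(w - 2)(w - 5) / [4] = (1/4)w^3 - (7/4)w^2 + (5/2)w
L_2(w) = w(w - 1)(w - 5) / [-6] = -(1/6)w^3 + w^2 - (5/6)w
L_3(w) = w(w - 1)(w - 2) / [60] = (1/60)w^3 - (1/20)w^2 + (1/30)w
h(w) = (-3)·L_0 + (-4)·L_1 + 4·L_2 + (-7)·L_3
  (-3)·L_0(w) = (3/10)w^3 - (12/5)w^2 + (51/10)w - 3
  (-4)·L_1(w) = -w^3 + 7w^2 - 10w
  4·L_2(w) = -(2/3)w^3 + 4w^2 - (10/3)w
  (-7)·L_3(w) = -(7/60)w^3 + (7/20)w^2 - (7/30)w
Adding term by term: -(89/60)w^3 + (179/20)w^2 - (127/15)w - 3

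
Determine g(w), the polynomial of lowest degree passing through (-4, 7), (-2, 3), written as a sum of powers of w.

L_0(w) = (w + 2) / [-2] = -(1/2)w - 1
L_1(w) = (w + 4) / [2] = (1/2)w + 2
g(w) = 7·L_0 + 3·L_1
  7·L_0(w) = -(7/2)w - 7
  3·L_1(w) = (3/2)w + 6
Adding term by term: -2w - 1

g(w) = -2w - 1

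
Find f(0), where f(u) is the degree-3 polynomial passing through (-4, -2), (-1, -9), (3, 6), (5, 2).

-683/126

L_0(0) = (1)·(-3)·(-5)/[(-3)·(-7)·(-9)] = -5/63
L_1(0) = (4)·(-3)·(-5)/[(3)·(-4)·(-6)] = 5/6
L_2(0) = (4)·(1)·(-5)/[(7)·(4)·(-2)] = 5/14
L_3(0) = (4)·(1)·(-3)/[(9)·(6)·(2)] = -1/9
Sum: (-2)·(-5/63) + (-9)·(5/6) + 6·(5/14) + 2·(-1/9) = -683/126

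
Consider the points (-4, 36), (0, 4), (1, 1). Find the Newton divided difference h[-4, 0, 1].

h[-4,0] = (4 - 36) / (0 - (-4)) = -8
h[0,1] = (1 - 4) / (1 - 0) = -3
h[-4,0,1] = (-3 - (-8)) / (1 - (-4)) = 1

1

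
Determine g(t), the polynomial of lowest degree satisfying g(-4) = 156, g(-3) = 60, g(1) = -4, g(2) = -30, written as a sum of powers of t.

g(t) = -3t^3 - 2t^2 + t

Newton's divided differences:
g[-4,-3] = (60 - 156) / (-3 - (-4)) = -96
g[-3,1] = (-4 - 60) / (1 - (-3)) = -16
g[1,2] = (-30 - (-4)) / (2 - 1) = -26
g[-4,-3,1] = (-16 - (-96)) / (1 - (-4)) = 16
g[-3,1,2] = (-26 - (-16)) / (2 - (-3)) = -2
g[-4,-3,1,2] = (-2 - 16) / (2 - (-4)) = -3
g(t) = 156 + (-96)·(t + 4) + 16·(t + 4)(t + 3) + (-3)·(t + 4)(t + 3)(t - 1)
Expanding: g(t) = -3t^3 - 2t^2 + t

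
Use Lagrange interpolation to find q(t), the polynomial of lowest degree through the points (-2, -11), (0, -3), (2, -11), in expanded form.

q(t) = -2t^2 - 3

L_0(t) = t(t - 2) / [8] = (1/8)t^2 - (1/4)t
L_1(t) = (t + 2)(t - 2) / [-4] = -(1/4)t^2 + 1
L_2(t) = (t + 2)t / [8] = (1/8)t^2 + (1/4)t
q(t) = (-11)·L_0 + (-3)·L_1 + (-11)·L_2
  (-11)·L_0(t) = -(11/8)t^2 + (11/4)t
  (-3)·L_1(t) = (3/4)t^2 - 3
  (-11)·L_2(t) = -(11/8)t^2 - (11/4)t
Adding term by term: -2t^2 - 3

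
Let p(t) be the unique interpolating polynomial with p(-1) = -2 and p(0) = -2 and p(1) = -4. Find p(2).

Evaluate each Lagrange basis at t = 2:
L_0(2) = (2)·(1)/[(-1)·(-2)] = 1
L_1(2) = (3)·(1)/[(1)·(-1)] = -3
L_2(2) = (3)·(2)/[(2)·(1)] = 3
Sum: (-2)·(1) + (-2)·(-3) + (-4)·(3) = -8

-8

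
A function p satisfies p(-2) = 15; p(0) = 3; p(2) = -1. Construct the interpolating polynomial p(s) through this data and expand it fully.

L_0(s) = s(s - 2) / [8] = (1/8)s^2 - (1/4)s
L_1(s) = (s + 2)(s - 2) / [-4] = -(1/4)s^2 + 1
L_2(s) = (s + 2)s / [8] = (1/8)s^2 + (1/4)s
p(s) = 15·L_0 + 3·L_1 + (-1)·L_2
  15·L_0(s) = (15/8)s^2 - (15/4)s
  3·L_1(s) = -(3/4)s^2 + 3
  (-1)·L_2(s) = -(1/8)s^2 - (1/4)s
Adding term by term: s^2 - 4s + 3

p(s) = s^2 - 4s + 3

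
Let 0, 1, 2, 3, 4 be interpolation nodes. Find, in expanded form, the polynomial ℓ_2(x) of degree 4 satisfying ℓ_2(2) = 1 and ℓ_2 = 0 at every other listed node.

ℓ_2(x) = (1/4)x^4 - 2x^3 + (19/4)x^2 - 3x

ℓ_2(x) = x(x - 1)(x - 3)(x - 4) / [(2)·(1)·(-1)·(-2)]
       = (x^4 - 8x^3 + 19x^2 - 12x) / (4)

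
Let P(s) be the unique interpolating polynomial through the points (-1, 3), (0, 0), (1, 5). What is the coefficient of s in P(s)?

L_0(s) = s(s - 1) / [2] = (1/2)s^2 - (1/2)s
L_1(s) = (s + 1)(s - 1) / [-1] = -s^2 + 1
L_2(s) = (s + 1)s / [2] = (1/2)s^2 + (1/2)s
P(s) = 3·L_0 + 0·L_1 + 5·L_2
Only the coefficient of s is needed; take it from each L_i and combine:
3·(-1/2) + 0·(0) + 5·(1/2) = 1

1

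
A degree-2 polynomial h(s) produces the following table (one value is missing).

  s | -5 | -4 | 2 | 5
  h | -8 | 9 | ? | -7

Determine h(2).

482/15

The 3 known values determine h uniquely (degree ≤ 2).
Evaluate each Lagrange basis at s = 2:
L_0(2) = (6)·(-3)/[(-1)·(-10)] = -9/5
L_1(2) = (7)·(-3)/[(1)·(-9)] = 7/3
L_2(2) = (7)·(6)/[(10)·(9)] = 7/15
Sum: (-8)·(-9/5) + 9·(7/3) + (-7)·(7/15) = 482/15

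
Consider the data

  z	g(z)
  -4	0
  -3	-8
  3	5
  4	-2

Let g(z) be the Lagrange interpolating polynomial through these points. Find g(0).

Evaluate each Lagrange basis at z = 0:
L_0(0) = (3)·(-3)·(-4)/[(-1)·(-7)·(-8)] = -9/14
L_1(0) = (4)·(-3)·(-4)/[(1)·(-6)·(-7)] = 8/7
L_2(0) = (4)·(3)·(-4)/[(7)·(6)·(-1)] = 8/7
L_3(0) = (4)·(3)·(-3)/[(8)·(7)·(1)] = -9/14
Sum: 0 + (-8)·(8/7) + 5·(8/7) + (-2)·(-9/14) = -15/7

-15/7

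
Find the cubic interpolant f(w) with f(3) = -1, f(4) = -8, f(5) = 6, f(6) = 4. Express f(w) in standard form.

L_0(w) = (w - 4)(w - 5)(w - 6) / [-6] = -(1/6)w^3 + (5/2)w^2 - (37/3)w + 20
L_1(w) = (w - 3)(w - 5)(w - 6) / [2] = (1/2)w^3 - 7w^2 + (63/2)w - 45
L_2(w) = (w - 3)(w - 4)(w - 6) / [-2] = -(1/2)w^3 + (13/2)w^2 - 27w + 36
L_3(w) = (w - 3)(w - 4)(w - 5) / [6] = (1/6)w^3 - 2w^2 + (47/6)w - 10
f(w) = (-1)·L_0 + (-8)·L_1 + 6·L_2 + 4·L_3
  (-1)·L_0(w) = (1/6)w^3 - (5/2)w^2 + (37/3)w - 20
  (-8)·L_1(w) = -4w^3 + 56w^2 - 252w + 360
  6·L_2(w) = -3w^3 + 39w^2 - 162w + 216
  4·L_3(w) = (2/3)w^3 - 8w^2 + (94/3)w - 40
Adding term by term: -(37/6)w^3 + (169/2)w^2 - (1111/3)w + 516

f(w) = -(37/6)w^3 + (169/2)w^2 - (1111/3)w + 516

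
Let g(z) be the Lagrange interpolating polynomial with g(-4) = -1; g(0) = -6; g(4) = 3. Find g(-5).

L_0(-5) = (-5)·(-9)/[(-4)·(-8)] = 45/32
L_1(-5) = (-1)·(-9)/[(4)·(-4)] = -9/16
L_2(-5) = (-1)·(-5)/[(8)·(4)] = 5/32
Sum: (-1)·(45/32) + (-6)·(-9/16) + 3·(5/32) = 39/16

39/16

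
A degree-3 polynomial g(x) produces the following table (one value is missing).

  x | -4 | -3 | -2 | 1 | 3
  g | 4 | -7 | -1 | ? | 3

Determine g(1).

271/7

The 4 known values determine g uniquely (degree ≤ 3).
Evaluate each Lagrange basis at x = 1:
L_0(1) = (4)·(3)·(-2)/[(-1)·(-2)·(-7)] = 12/7
L_1(1) = (5)·(3)·(-2)/[(1)·(-1)·(-6)] = -5
L_2(1) = (5)·(4)·(-2)/[(2)·(1)·(-5)] = 4
L_3(1) = (5)·(4)·(3)/[(7)·(6)·(5)] = 2/7
Sum: 4·(12/7) + (-7)·(-5) + (-1)·(4) + 3·(2/7) = 271/7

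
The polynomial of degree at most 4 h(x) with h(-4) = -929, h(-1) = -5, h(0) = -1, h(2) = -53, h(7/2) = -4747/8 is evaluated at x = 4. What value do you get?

Evaluate each Lagrange basis at x = 4:
L_0(4) = (5)·(4)·(2)·(1/2)/[(-3)·(-4)·(-6)·(-15/2)] = 1/27
L_1(4) = (8)·(4)·(2)·(1/2)/[(3)·(-1)·(-3)·(-9/2)] = -64/81
L_2(4) = (8)·(5)·(2)·(1/2)/[(4)·(1)·(-2)·(-7/2)] = 10/7
L_3(4) = (8)·(5)·(4)·(1/2)/[(6)·(3)·(2)·(-3/2)] = -40/27
L_4(4) = (8)·(5)·(4)·(2)/[(15/2)·(9/2)·(7/2)·(3/2)] = 1024/567
Sum: (-929)·(1/27) + (-5)·(-64/81) + (-1)·(10/7) + (-53)·(-40/27) + (-4747/8)·(1024/567) = -1025

-1025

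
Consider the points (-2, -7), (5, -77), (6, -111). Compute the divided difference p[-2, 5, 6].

p[-2,5] = (-77 - (-7)) / (5 - (-2)) = -10
p[5,6] = (-111 - (-77)) / (6 - 5) = -34
p[-2,5,6] = (-34 - (-10)) / (6 - (-2)) = -3

-3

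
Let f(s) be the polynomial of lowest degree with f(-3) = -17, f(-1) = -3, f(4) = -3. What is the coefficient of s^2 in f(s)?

The leading coefficient equals the top divided difference f[-3,-1,4].
f[-3,-1] = (-3 - (-17)) / (-1 - (-3)) = 7
f[-1,4] = (-3 - (-3)) / (4 - (-1)) = 0
f[-3,-1,4] = (0 - 7) / (4 - (-3)) = -1

-1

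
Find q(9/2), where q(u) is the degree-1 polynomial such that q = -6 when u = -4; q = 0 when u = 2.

L_0(9/2) = (5/2)/[(-6)] = -5/12
L_1(9/2) = (17/2)/[(6)] = 17/12
Sum: (-6)·(-5/12) + 0 = 5/2

5/2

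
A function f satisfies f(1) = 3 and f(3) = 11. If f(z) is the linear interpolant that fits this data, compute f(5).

19

Evaluate each Lagrange basis at z = 5:
L_0(5) = (2)/[(-2)] = -1
L_1(5) = (4)/[(2)] = 2
Sum: 3·(-1) + 11·(2) = 19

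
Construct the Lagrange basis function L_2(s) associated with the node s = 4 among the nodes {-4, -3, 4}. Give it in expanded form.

L_2(s) = (s + 4)(s + 3) / [(8)·(7)]
       = (s^2 + 7s + 12) / (56)

L_2(s) = (1/56)s^2 + (1/8)s + 3/14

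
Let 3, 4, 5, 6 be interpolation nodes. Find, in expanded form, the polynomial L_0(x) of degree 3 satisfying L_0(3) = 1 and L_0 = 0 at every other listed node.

L_0(x) = -(1/6)x^3 + (5/2)x^2 - (37/3)x + 20

L_0(x) = (x - 4)(x - 5)(x - 6) / [(-1)·(-2)·(-3)]
       = (x^3 - 15x^2 + 74x - 120) / (-6)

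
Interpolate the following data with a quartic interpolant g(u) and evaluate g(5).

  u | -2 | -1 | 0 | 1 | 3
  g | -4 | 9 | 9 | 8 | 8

-67

Using Newton's divided-difference form:
g[-2,-1] = (9 - (-4)) / (-1 - (-2)) = 13
g[-1,0] = (9 - 9) / (0 - (-1)) = 0
g[0,1] = (8 - 9) / (1 - 0) = -1
g[1,3] = (8 - 8) / (3 - 1) = 0
g[-2,-1,0] = (0 - 13) / (0 - (-2)) = -13/2
g[-1,0,1] = (-1 - 0) / (1 - (-1)) = -1/2
g[0,1,3] = (0 - (-1)) / (3 - 0) = 1/3
g[-2,-1,0,1] = (-1/2 - (-13/2)) / (1 - (-2)) = 2
g[-1,0,1,3] = (1/3 - (-1/2)) / (3 - (-1)) = 5/24
g[-2,-1,0,1,3] = (5/24 - 2) / (3 - (-2)) = -43/120
g(5) = -4 + 13·(7) + (-13/2)·(7)·(6) + 2·(7)·(6)·(5) + (-43/120)·(7)·(6)·(5)·(4) = -67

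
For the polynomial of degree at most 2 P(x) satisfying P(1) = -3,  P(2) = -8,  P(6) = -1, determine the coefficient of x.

-181/20

Build the Lagrange basis polynomials:
L_0(x) = (x - 2)(x - 6) / [5] = (1/5)x^2 - (8/5)x + 12/5
L_1(x) = (x - 1)(x - 6) / [-4] = -(1/4)x^2 + (7/4)x - 3/2
L_2(x) = (x - 1)(x - 2) / [20] = (1/20)x^2 - (3/20)x + 1/10
P(x) = (-3)·L_0 + (-8)·L_1 + (-1)·L_2
Only the coefficient of x is needed; take it from each L_i and combine:
(-3)·(-8/5) + (-8)·(7/4) + (-1)·(-3/20) = -181/20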